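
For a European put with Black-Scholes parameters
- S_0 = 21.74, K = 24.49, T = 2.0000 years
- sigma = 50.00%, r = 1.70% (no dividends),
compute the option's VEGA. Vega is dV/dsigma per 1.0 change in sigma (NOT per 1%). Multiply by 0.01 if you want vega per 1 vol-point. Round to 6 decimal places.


d1 = 0.2331882753; d2 = -0.4739185059
phi(d1) = 0.3882418072; exp(-qT) = 1.0000000000; exp(-rT) = 0.9665715046
Vega = S * exp(-qT) * phi(d1) * sqrt(T) = 21.7400 * 1.0000000000 * 0.3882418072 * 1.4142135624 = 11.936495

Answer: Vega = 11.936495


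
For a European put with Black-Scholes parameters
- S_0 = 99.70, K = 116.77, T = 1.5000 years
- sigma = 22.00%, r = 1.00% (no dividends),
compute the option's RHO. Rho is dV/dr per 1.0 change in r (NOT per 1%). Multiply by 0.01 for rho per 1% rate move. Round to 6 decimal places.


d1 = -0.3961511926; d2 = -0.6655950643
phi(d1) = 0.3688348054; exp(-qT) = 1.0000000000; exp(-rT) = 0.9851119396
N(-d2) = 0.7471650190
Rho = -K*T*exp(-rT)*N(-d2) = -116.7700 * 1.5000 * 0.9851119396 * 0.7471650190 = -128.921293

Answer: Rho = -128.921293


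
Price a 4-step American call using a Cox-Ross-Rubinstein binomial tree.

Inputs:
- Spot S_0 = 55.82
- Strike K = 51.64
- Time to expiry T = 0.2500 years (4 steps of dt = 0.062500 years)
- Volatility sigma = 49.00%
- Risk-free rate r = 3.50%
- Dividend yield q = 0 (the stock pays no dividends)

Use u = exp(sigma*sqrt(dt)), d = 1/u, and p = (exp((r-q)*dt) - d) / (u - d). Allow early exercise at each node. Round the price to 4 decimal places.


Answer: Price = V(0,0) = 8.0510

Derivation:
dt = T/N = 0.062500
u = exp(sigma*sqrt(dt)) = 1.130319; d = 1/u = 0.884706
p = (exp((r-q)*dt) - d) / (u - d) = 0.478329
Discount per step: exp(-r*dt) = 0.997815
Stock lattice S(k, i) with i counting down-moves:
  k=0: S(0,0) = 55.8200
  k=1: S(1,0) = 63.0944; S(1,1) = 49.3843
  k=2: S(2,0) = 71.3168; S(2,1) = 55.8200; S(2,2) = 43.6906
  k=3: S(3,0) = 80.6108; S(3,1) = 63.0944; S(3,2) = 49.3843; S(3,3) = 38.6533
  k=4: S(4,0) = 91.1159; S(4,1) = 71.3168; S(4,2) = 55.8200; S(4,3) = 43.6906; S(4,4) = 34.1968
Terminal payoffs V(N, i) = max(S_T - K, 0):
  V(4,0) = 39.475891; V(4,1) = 19.676822; V(4,2) = 4.180000; V(4,3) = 0.000000; V(4,4) = 0.000000
Backward induction: V(k, i) = exp(-r*dt) * [p * V(k+1, i) + (1-p) * V(k+1, i+1)]; then take max(V_cont, immediate exercise) for American.
  V(3,0) = exp(-r*dt) * [p*39.475891 + (1-p)*19.676822] = 29.083606; exercise = 28.970767; V(3,0) = max -> 29.083606
  V(3,1) = exp(-r*dt) * [p*19.676822 + (1-p)*4.180000] = 11.567252; exercise = 11.454413; V(3,1) = max -> 11.567252
  V(3,2) = exp(-r*dt) * [p*4.180000 + (1-p)*0.000000] = 1.995047; exercise = 0.000000; V(3,2) = max -> 1.995047
  V(3,3) = exp(-r*dt) * [p*0.000000 + (1-p)*0.000000] = 0.000000; exercise = 0.000000; V(3,3) = max -> 0.000000
  V(2,0) = exp(-r*dt) * [p*29.083606 + (1-p)*11.567252] = 19.902253; exercise = 19.676822; V(2,0) = max -> 19.902253
  V(2,1) = exp(-r*dt) * [p*11.567252 + (1-p)*1.995047] = 6.559349; exercise = 4.180000; V(2,1) = max -> 6.559349
  V(2,2) = exp(-r*dt) * [p*1.995047 + (1-p)*0.000000] = 0.952204; exercise = 0.000000; V(2,2) = max -> 0.952204
  V(1,0) = exp(-r*dt) * [p*19.902253 + (1-p)*6.559349] = 12.913372; exercise = 11.454413; V(1,0) = max -> 12.913372
  V(1,1) = exp(-r*dt) * [p*6.559349 + (1-p)*0.952204] = 3.626324; exercise = 0.000000; V(1,1) = max -> 3.626324
  V(0,0) = exp(-r*dt) * [p*12.913372 + (1-p)*3.626324] = 8.050960; exercise = 4.180000; V(0,0) = max -> 8.050960


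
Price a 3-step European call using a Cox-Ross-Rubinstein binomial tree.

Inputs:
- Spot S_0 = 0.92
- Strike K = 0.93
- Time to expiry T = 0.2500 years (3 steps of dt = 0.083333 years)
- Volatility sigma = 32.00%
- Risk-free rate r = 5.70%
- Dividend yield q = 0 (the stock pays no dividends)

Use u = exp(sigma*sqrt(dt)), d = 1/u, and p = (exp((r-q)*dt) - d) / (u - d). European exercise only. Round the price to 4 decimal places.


Answer: Price = V(0,0) = 0.0649

Derivation:
dt = T/N = 0.083333
u = exp(sigma*sqrt(dt)) = 1.096777; d = 1/u = 0.911762
p = (exp((r-q)*dt) - d) / (u - d) = 0.502657
Discount per step: exp(-r*dt) = 0.995261
Stock lattice S(k, i) with i counting down-moves:
  k=0: S(0,0) = 0.9200
  k=1: S(1,0) = 1.0090; S(1,1) = 0.8388
  k=2: S(2,0) = 1.1067; S(2,1) = 0.9200; S(2,2) = 0.7648
  k=3: S(3,0) = 1.2138; S(3,1) = 1.0090; S(3,2) = 0.8388; S(3,3) = 0.6973
Terminal payoffs V(N, i) = max(S_T - K, 0):
  V(3,0) = 0.283789; V(3,1) = 0.079035; V(3,2) = 0.000000; V(3,3) = 0.000000
Backward induction: V(k, i) = exp(-r*dt) * [p * V(k+1, i) + (1-p) * V(k+1, i+1)].
  V(2,0) = exp(-r*dt) * [p*0.283789 + (1-p)*0.079035] = 0.181094
  V(2,1) = exp(-r*dt) * [p*0.079035 + (1-p)*0.000000] = 0.039539
  V(2,2) = exp(-r*dt) * [p*0.000000 + (1-p)*0.000000] = 0.000000
  V(1,0) = exp(-r*dt) * [p*0.181094 + (1-p)*0.039539] = 0.110168
  V(1,1) = exp(-r*dt) * [p*0.039539 + (1-p)*0.000000] = 0.019781
  V(0,0) = exp(-r*dt) * [p*0.110168 + (1-p)*0.019781] = 0.064905


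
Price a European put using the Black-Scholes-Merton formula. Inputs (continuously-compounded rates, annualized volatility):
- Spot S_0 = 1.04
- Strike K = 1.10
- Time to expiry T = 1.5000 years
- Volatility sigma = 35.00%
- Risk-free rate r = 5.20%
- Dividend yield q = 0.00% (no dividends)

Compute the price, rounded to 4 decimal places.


d1 = (ln(S/K) + (r - q + 0.5*sigma^2) * T) / (sigma * sqrt(T)) = 0.26544428
d2 = d1 - sigma * sqrt(T) = -0.16321642
exp(-rT) = 0.92496443; exp(-qT) = 1.00000000
P = K * exp(-rT) * N(-d2) - S_0 * exp(-qT) * N(-d1)
N(-d1) = 0.39533361; N(-d2) = 0.56482598
P = 1.1000 * 0.92496443 * 0.56482598 - 1.0400 * 1.00000000 * 0.39533361 = 0.1635

Answer: Price = 0.1635


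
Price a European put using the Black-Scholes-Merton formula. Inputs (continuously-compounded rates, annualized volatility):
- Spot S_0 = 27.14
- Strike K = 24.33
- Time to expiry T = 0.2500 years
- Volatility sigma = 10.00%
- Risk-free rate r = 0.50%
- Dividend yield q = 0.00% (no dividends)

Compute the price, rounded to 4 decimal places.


d1 = (ln(S/K) + (r - q + 0.5*sigma^2) * T) / (sigma * sqrt(T)) = 2.23596995
d2 = d1 - sigma * sqrt(T) = 2.18596995
exp(-rT) = 0.99875078; exp(-qT) = 1.00000000
P = K * exp(-rT) * N(-d2) - S_0 * exp(-qT) * N(-d1)
N(-d1) = 0.01267687; N(-d2) = 0.01440890
P = 24.3300 * 0.99875078 * 0.01440890 - 27.1400 * 1.00000000 * 0.01267687 = 0.0061

Answer: Price = 0.0061


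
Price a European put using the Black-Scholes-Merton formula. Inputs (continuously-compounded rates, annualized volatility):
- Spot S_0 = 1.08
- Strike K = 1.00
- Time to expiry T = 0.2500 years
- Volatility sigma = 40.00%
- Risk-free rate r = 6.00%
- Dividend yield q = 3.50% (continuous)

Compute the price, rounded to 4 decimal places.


Answer: Price = 0.0461

Derivation:
d1 = (ln(S/K) + (r - q + 0.5*sigma^2) * T) / (sigma * sqrt(T)) = 0.51605521
d2 = d1 - sigma * sqrt(T) = 0.31605521
exp(-rT) = 0.98511194; exp(-qT) = 0.99128817
P = K * exp(-rT) * N(-d2) - S_0 * exp(-qT) * N(-d1)
N(-d1) = 0.30290793; N(-d2) = 0.37598030
P = 1.0000 * 0.98511194 * 0.37598030 - 1.0800 * 0.99128817 * 0.30290793 = 0.0461


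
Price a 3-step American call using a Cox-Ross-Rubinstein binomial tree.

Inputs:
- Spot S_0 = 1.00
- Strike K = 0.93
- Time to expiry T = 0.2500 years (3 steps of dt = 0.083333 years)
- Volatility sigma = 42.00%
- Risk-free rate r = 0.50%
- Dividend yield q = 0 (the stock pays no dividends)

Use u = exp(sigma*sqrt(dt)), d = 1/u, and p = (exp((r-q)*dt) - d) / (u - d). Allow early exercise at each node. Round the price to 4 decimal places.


Answer: Price = V(0,0) = 0.1232

Derivation:
dt = T/N = 0.083333
u = exp(sigma*sqrt(dt)) = 1.128900; d = 1/u = 0.885818
p = (exp((r-q)*dt) - d) / (u - d) = 0.471441
Discount per step: exp(-r*dt) = 0.999583
Stock lattice S(k, i) with i counting down-moves:
  k=0: S(0,0) = 1.0000
  k=1: S(1,0) = 1.1289; S(1,1) = 0.8858
  k=2: S(2,0) = 1.2744; S(2,1) = 1.0000; S(2,2) = 0.7847
  k=3: S(3,0) = 1.4387; S(3,1) = 1.1289; S(3,2) = 0.8858; S(3,3) = 0.6951
Terminal payoffs V(N, i) = max(S_T - K, 0):
  V(3,0) = 0.508687; V(3,1) = 0.198900; V(3,2) = 0.000000; V(3,3) = 0.000000
Backward induction: V(k, i) = exp(-r*dt) * [p * V(k+1, i) + (1-p) * V(k+1, i+1)]; then take max(V_cont, immediate exercise) for American.
  V(2,0) = exp(-r*dt) * [p*0.508687 + (1-p)*0.198900] = 0.344802; exercise = 0.344415; V(2,0) = max -> 0.344802
  V(2,1) = exp(-r*dt) * [p*0.198900 + (1-p)*0.000000] = 0.093730; exercise = 0.070000; V(2,1) = max -> 0.093730
  V(2,2) = exp(-r*dt) * [p*0.000000 + (1-p)*0.000000] = 0.000000; exercise = 0.000000; V(2,2) = max -> 0.000000
  V(1,0) = exp(-r*dt) * [p*0.344802 + (1-p)*0.093730] = 0.212008; exercise = 0.198900; V(1,0) = max -> 0.212008
  V(1,1) = exp(-r*dt) * [p*0.093730 + (1-p)*0.000000] = 0.044170; exercise = 0.000000; V(1,1) = max -> 0.044170
  V(0,0) = exp(-r*dt) * [p*0.212008 + (1-p)*0.044170] = 0.123244; exercise = 0.070000; V(0,0) = max -> 0.123244


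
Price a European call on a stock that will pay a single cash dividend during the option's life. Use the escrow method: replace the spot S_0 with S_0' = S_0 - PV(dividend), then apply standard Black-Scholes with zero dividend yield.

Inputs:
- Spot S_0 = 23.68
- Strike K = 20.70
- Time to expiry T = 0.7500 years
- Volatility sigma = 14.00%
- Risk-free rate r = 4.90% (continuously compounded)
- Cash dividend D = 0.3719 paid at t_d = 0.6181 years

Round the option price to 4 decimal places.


Answer: Price = 3.4887

Derivation:
PV(D) = D * exp(-r * t_d) = 0.3719 * 0.97016715 = 0.36080516
S_0' = S_0 - PV(D) = 23.6800 - 0.36080516 = 23.31919484
d1 = (ln(S_0'/K) + (r + sigma^2/2)*T) / (sigma*sqrt(T)) = 1.34640668
d2 = d1 - sigma*sqrt(T) = 1.22516312
exp(-rT) = 0.96391708
N(d1) = 0.91091430; N(d2) = 0.88974312
C = S_0' * N(d1) - K * exp(-rT) * N(d2) = 23.31919484 * 0.91091430 - 20.7000 * 0.96391708 * 0.88974312 = 3.4887


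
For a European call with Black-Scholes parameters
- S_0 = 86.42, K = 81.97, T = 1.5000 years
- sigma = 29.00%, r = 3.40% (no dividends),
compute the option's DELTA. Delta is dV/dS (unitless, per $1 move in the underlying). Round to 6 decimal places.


d1 = 0.4700227433; d2 = 0.1148467306
phi(d1) = 0.3572215066; exp(-qT) = 1.0000000000; exp(-rT) = 0.9502786705
N(d1) = 0.6808306157
Delta = exp(-qT) * N(d1) = 1.0000000000 * 0.6808306157 = 0.680831

Answer: Delta = 0.680831


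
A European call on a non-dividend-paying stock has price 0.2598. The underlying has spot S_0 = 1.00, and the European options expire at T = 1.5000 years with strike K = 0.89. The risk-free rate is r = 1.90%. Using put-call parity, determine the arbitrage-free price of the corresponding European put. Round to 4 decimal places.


Answer: Put price = 0.1248

Derivation:
Put-call parity: C - P = S_0 * exp(-qT) - K * exp(-rT).
S_0 * exp(-qT) = 1.0000 * 1.00000000 = 1.00000000
K * exp(-rT) = 0.8900 * 0.97190229 = 0.86499304
P = C - S*exp(-qT) + K*exp(-rT)
P = 0.2598 - 1.00000000 + 0.86499304 = 0.1248


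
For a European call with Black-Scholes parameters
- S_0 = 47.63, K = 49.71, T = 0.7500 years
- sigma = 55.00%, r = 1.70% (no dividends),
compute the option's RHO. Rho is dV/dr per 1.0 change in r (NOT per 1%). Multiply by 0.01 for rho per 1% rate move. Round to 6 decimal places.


d1 = 0.1751873755; d2 = -0.3011265965
phi(d1) = 0.3928671199; exp(-qT) = 1.0000000000; exp(-rT) = 0.9873309369
N(d2) = 0.3816589803
Rho = K*T*exp(-rT)*N(d2) = 49.7100 * 0.7500 * 0.9873309369 * 0.3816589803 = 14.048930

Answer: Rho = 14.048930


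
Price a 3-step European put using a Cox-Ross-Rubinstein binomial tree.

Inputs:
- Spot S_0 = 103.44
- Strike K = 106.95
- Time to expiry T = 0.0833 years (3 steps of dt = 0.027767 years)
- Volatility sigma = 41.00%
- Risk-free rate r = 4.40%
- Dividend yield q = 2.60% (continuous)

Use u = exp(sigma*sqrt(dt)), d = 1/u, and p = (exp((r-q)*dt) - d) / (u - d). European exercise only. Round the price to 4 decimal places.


Answer: Price = V(0,0) = 7.0226

Derivation:
dt = T/N = 0.027767
u = exp(sigma*sqrt(dt)) = 1.070708; d = 1/u = 0.933962
p = (exp((r-q)*dt) - d) / (u - d) = 0.486583
Discount per step: exp(-r*dt) = 0.998779
Stock lattice S(k, i) with i counting down-moves:
  k=0: S(0,0) = 103.4400
  k=1: S(1,0) = 110.7540; S(1,1) = 96.6090
  k=2: S(2,0) = 118.5851; S(2,1) = 103.4400; S(2,2) = 90.2291
  k=3: S(3,0) = 126.9700; S(3,1) = 110.7540; S(3,2) = 96.6090; S(3,3) = 84.2706
Terminal payoffs V(N, i) = max(K - S_T, 0):
  V(3,0) = 0.000000; V(3,1) = 0.000000; V(3,2) = 10.340984; V(3,3) = 22.679426
Backward induction: V(k, i) = exp(-r*dt) * [p * V(k+1, i) + (1-p) * V(k+1, i+1)].
  V(2,0) = exp(-r*dt) * [p*0.000000 + (1-p)*0.000000] = 0.000000
  V(2,1) = exp(-r*dt) * [p*0.000000 + (1-p)*10.340984] = 5.302759
  V(2,2) = exp(-r*dt) * [p*10.340984 + (1-p)*22.679426] = 16.655394
  V(1,0) = exp(-r*dt) * [p*0.000000 + (1-p)*5.302759] = 2.719204
  V(1,1) = exp(-r*dt) * [p*5.302759 + (1-p)*16.655394] = 11.117808
  V(0,0) = exp(-r*dt) * [p*2.719204 + (1-p)*11.117808] = 7.022609


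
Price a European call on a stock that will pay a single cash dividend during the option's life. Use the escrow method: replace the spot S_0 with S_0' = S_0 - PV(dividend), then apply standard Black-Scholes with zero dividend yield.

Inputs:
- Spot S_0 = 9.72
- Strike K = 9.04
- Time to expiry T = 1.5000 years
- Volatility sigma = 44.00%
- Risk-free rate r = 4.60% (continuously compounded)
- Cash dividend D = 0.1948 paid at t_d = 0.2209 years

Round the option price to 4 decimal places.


PV(D) = D * exp(-r * t_d) = 0.1948 * 0.98989005 = 0.19283058
S_0' = S_0 - PV(D) = 9.7200 - 0.19283058 = 9.52716942
d1 = (ln(S_0'/K) + (r + sigma^2/2)*T) / (sigma*sqrt(T)) = 0.49488689
d2 = d1 - sigma*sqrt(T) = -0.04400085
exp(-rT) = 0.93332668
N(d1) = 0.68966002; N(d2) = 0.48245186
C = S_0' * N(d1) - K * exp(-rT) * N(d2) = 9.52716942 * 0.68966002 - 9.0400 * 0.93332668 * 0.48245186 = 2.4999

Answer: Price = 2.4999


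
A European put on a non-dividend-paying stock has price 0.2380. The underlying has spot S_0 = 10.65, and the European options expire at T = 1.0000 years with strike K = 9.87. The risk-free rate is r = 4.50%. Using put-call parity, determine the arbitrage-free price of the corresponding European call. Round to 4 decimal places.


Answer: Call price = 1.4523

Derivation:
Put-call parity: C - P = S_0 * exp(-qT) - K * exp(-rT).
S_0 * exp(-qT) = 10.6500 * 1.00000000 = 10.65000000
K * exp(-rT) = 9.8700 * 0.95599748 = 9.43569515
C = P + S*exp(-qT) - K*exp(-rT)
C = 0.2380 + 10.65000000 - 9.43569515 = 1.4523


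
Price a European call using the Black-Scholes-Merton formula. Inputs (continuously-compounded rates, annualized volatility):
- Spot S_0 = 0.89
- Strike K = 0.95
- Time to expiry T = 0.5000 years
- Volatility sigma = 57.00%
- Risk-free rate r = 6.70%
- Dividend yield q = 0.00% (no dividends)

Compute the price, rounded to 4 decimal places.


d1 = (ln(S/K) + (r - q + 0.5*sigma^2) * T) / (sigma * sqrt(T)) = 0.12277477
d2 = d1 - sigma * sqrt(T) = -0.28027609
exp(-rT) = 0.96705491; exp(-qT) = 1.00000000
C = S_0 * exp(-qT) * N(d1) - K * exp(-rT) * N(d2)
N(d1) = 0.54885727; N(d2) = 0.38963285
C = 0.8900 * 1.00000000 * 0.54885727 - 0.9500 * 0.96705491 * 0.38963285 = 0.1305

Answer: Price = 0.1305


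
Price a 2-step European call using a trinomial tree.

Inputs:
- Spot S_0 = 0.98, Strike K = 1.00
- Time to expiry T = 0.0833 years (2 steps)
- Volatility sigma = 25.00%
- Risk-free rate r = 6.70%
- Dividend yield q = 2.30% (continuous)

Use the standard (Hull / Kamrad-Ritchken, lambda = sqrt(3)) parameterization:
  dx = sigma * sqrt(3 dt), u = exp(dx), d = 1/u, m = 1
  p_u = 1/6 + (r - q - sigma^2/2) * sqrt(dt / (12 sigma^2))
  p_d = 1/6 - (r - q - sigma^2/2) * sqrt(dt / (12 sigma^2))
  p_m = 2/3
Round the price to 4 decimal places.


Answer: Price = V(0,0) = 0.0207

Derivation:
dt = T/N = 0.041650; dx = sigma*sqrt(3*dt) = 0.088371
u = exp(dx) = 1.092393; d = 1/u = 0.915421
p_u = 0.169671, p_m = 0.666667, p_d = 0.163662
Discount per step: exp(-r*dt) = 0.997213
Stock lattice S(k, j) with j the centered position index:
  k=0: S(0,+0) = 0.9800
  k=1: S(1,-1) = 0.8971; S(1,+0) = 0.9800; S(1,+1) = 1.0705
  k=2: S(2,-2) = 0.8212; S(2,-1) = 0.8971; S(2,+0) = 0.9800; S(2,+1) = 1.0705; S(2,+2) = 1.1695
Terminal payoffs V(N, j) = max(S_T - K, 0):
  V(2,-2) = 0.000000; V(2,-1) = 0.000000; V(2,+0) = 0.000000; V(2,+1) = 0.070545; V(2,+2) = 0.169456
Backward induction: V(k, j) = exp(-r*dt) * [p_u * V(k+1, j+1) + p_m * V(k+1, j) + p_d * V(k+1, j-1)]
  V(1,-1) = exp(-r*dt) * [p_u*0.000000 + p_m*0.000000 + p_d*0.000000] = 0.000000
  V(1,+0) = exp(-r*dt) * [p_u*0.070545 + p_m*0.000000 + p_d*0.000000] = 0.011936
  V(1,+1) = exp(-r*dt) * [p_u*0.169456 + p_m*0.070545 + p_d*0.000000] = 0.075571
  V(0,+0) = exp(-r*dt) * [p_u*0.075571 + p_m*0.011936 + p_d*0.000000] = 0.020722


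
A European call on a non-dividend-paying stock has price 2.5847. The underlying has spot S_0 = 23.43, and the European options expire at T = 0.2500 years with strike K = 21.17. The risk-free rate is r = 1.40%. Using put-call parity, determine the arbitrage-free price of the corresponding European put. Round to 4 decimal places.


Answer: Put price = 0.2507

Derivation:
Put-call parity: C - P = S_0 * exp(-qT) - K * exp(-rT).
S_0 * exp(-qT) = 23.4300 * 1.00000000 = 23.43000000
K * exp(-rT) = 21.1700 * 0.99650612 = 21.09603452
P = C - S*exp(-qT) + K*exp(-rT)
P = 2.5847 - 23.43000000 + 21.09603452 = 0.2507


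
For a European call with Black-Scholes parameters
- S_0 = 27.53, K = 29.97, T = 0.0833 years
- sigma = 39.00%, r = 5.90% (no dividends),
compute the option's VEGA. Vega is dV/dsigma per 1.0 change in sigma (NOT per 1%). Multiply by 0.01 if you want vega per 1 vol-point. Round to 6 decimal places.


Answer: Vega = 2.558702

Derivation:
d1 = -0.6544987946; d2 = -0.7670595782
phi(d1) = 0.3220260393; exp(-qT) = 1.0000000000; exp(-rT) = 0.9950973574
Vega = S * exp(-qT) * phi(d1) * sqrt(T) = 27.5300 * 1.0000000000 * 0.3220260393 * 0.2886173938 = 2.558702


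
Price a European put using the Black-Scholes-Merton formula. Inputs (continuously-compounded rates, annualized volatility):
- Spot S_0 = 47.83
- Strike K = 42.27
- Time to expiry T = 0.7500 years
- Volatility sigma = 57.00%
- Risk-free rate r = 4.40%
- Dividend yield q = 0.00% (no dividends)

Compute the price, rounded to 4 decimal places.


Answer: Price = 5.6044

Derivation:
d1 = (ln(S/K) + (r - q + 0.5*sigma^2) * T) / (sigma * sqrt(T)) = 0.56400627
d2 = d1 - sigma * sqrt(T) = 0.07037179
exp(-rT) = 0.96753856; exp(-qT) = 1.00000000
P = K * exp(-rT) * N(-d2) - S_0 * exp(-qT) * N(-d1)
N(-d1) = 0.28637493; N(-d2) = 0.47194887
P = 42.2700 * 0.96753856 * 0.47194887 - 47.8300 * 1.00000000 * 0.28637493 = 5.6044


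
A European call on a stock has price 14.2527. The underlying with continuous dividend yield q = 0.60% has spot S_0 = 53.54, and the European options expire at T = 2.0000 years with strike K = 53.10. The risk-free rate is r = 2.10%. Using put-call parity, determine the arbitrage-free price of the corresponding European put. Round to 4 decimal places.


Answer: Put price = 12.2673

Derivation:
Put-call parity: C - P = S_0 * exp(-qT) - K * exp(-rT).
S_0 * exp(-qT) = 53.5400 * 0.98807171 = 52.90135951
K * exp(-rT) = 53.1000 * 0.95886978 = 50.91598535
P = C - S*exp(-qT) + K*exp(-rT)
P = 14.2527 - 52.90135951 + 50.91598535 = 12.2673


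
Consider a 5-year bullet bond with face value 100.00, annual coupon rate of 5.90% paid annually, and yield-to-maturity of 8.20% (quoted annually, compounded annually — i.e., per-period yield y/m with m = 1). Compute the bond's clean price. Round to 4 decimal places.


Coupon per period c = face * coupon_rate / m = 5.900000
Periods per year m = 1; per-period yield y/m = 0.082000
Number of cashflows N = 5
Cashflows (t years, CF_t, discount factor 1/(1+y/m)^(m*t), PV):
  t = 1.0000: CF_t = 5.900000, DF = 0.924214, PV = 5.452865
  t = 2.0000: CF_t = 5.900000, DF = 0.854172, PV = 5.039617
  t = 3.0000: CF_t = 5.900000, DF = 0.789438, PV = 4.657686
  t = 4.0000: CF_t = 5.900000, DF = 0.729610, PV = 4.304701
  t = 5.0000: CF_t = 105.900000, DF = 0.674316, PV = 71.410102
Price P = sum_t PV_t = 90.864971

Answer: Price = 90.8650


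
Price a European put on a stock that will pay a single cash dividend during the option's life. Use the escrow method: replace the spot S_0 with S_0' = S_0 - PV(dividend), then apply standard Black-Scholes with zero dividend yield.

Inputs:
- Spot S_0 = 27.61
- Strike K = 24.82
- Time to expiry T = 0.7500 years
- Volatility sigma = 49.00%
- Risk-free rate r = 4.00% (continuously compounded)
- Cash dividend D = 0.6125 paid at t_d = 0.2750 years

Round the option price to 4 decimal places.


Answer: Price = 2.9859

Derivation:
PV(D) = D * exp(-r * t_d) = 0.6125 * 0.98906028 = 0.60579942
S_0' = S_0 - PV(D) = 27.6100 - 0.60579942 = 27.00420058
d1 = (ln(S_0'/K) + (r + sigma^2/2)*T) / (sigma*sqrt(T)) = 0.48162831
d2 = d1 - sigma*sqrt(T) = 0.05727586
exp(-rT) = 0.97044553
N(-d1) = 0.31503501; N(-d2) = 0.47716273
P = K * exp(-rT) * N(-d2) - S_0' * N(-d1) = 24.8200 * 0.97044553 * 0.47716273 - 27.00420058 * 0.31503501 = 2.9859


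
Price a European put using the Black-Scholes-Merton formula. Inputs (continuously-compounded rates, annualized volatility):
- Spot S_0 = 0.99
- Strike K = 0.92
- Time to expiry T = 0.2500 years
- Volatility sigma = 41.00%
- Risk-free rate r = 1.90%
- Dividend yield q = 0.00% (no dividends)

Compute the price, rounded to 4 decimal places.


Answer: Price = 0.0462

Derivation:
d1 = (ln(S/K) + (r - q + 0.5*sigma^2) * T) / (sigma * sqrt(T)) = 0.48338426
d2 = d1 - sigma * sqrt(T) = 0.27838426
exp(-rT) = 0.99526126; exp(-qT) = 1.00000000
P = K * exp(-rT) * N(-d2) - S_0 * exp(-qT) * N(-d1)
N(-d1) = 0.31441146; N(-d2) = 0.39035870
P = 0.9200 * 0.99526126 * 0.39035870 - 0.9900 * 1.00000000 * 0.31441146 = 0.0462


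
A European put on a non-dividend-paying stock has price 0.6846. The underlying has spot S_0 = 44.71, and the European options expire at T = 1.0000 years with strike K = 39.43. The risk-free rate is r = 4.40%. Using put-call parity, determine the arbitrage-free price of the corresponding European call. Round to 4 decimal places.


Answer: Call price = 7.6619

Derivation:
Put-call parity: C - P = S_0 * exp(-qT) - K * exp(-rT).
S_0 * exp(-qT) = 44.7100 * 1.00000000 = 44.71000000
K * exp(-rT) = 39.4300 * 0.95695396 = 37.73269454
C = P + S*exp(-qT) - K*exp(-rT)
C = 0.6846 + 44.71000000 - 37.73269454 = 7.6619


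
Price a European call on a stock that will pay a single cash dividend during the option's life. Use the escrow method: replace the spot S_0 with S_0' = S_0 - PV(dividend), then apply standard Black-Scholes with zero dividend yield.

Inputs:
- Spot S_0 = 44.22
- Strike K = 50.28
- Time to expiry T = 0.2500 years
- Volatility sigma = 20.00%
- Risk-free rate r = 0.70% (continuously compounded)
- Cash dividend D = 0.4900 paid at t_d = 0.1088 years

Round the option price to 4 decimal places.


PV(D) = D * exp(-r * t_d) = 0.4900 * 0.99923869 = 0.48962696
S_0' = S_0 - PV(D) = 44.2200 - 0.48962696 = 43.73037304
d1 = (ln(S_0'/K) + (r + sigma^2/2)*T) / (sigma*sqrt(T)) = -1.32814488
d2 = d1 - sigma*sqrt(T) = -1.42814488
exp(-rT) = 0.99825153
N(d1) = 0.09206513; N(d2) = 0.07662508
C = S_0' * N(d1) - K * exp(-rT) * N(d2) = 43.73037304 * 0.09206513 - 50.2800 * 0.99825153 * 0.07662508 = 0.1801

Answer: Price = 0.1801


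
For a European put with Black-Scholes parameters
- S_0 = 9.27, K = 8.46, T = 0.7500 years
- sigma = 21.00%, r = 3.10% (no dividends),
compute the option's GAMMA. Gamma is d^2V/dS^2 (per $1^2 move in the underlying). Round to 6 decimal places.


d1 = 0.7215322596; d2 = 0.5396669248
phi(d1) = 0.3075114570; exp(-qT) = 1.0000000000; exp(-rT) = 0.9770181987
Gamma = exp(-qT) * phi(d1) / (S * sigma * sqrt(T)) = 1.0000000000 * 0.3075114570 / (9.2700 * 0.2100 * 0.8660254038) = 0.182403

Answer: Gamma = 0.182403


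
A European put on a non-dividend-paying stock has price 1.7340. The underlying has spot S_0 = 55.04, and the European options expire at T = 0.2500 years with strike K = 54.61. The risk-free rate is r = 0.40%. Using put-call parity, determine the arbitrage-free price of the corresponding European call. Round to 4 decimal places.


Answer: Call price = 2.2186

Derivation:
Put-call parity: C - P = S_0 * exp(-qT) - K * exp(-rT).
S_0 * exp(-qT) = 55.0400 * 1.00000000 = 55.04000000
K * exp(-rT) = 54.6100 * 0.99900050 = 54.55541730
C = P + S*exp(-qT) - K*exp(-rT)
C = 1.7340 + 55.04000000 - 54.55541730 = 2.2186


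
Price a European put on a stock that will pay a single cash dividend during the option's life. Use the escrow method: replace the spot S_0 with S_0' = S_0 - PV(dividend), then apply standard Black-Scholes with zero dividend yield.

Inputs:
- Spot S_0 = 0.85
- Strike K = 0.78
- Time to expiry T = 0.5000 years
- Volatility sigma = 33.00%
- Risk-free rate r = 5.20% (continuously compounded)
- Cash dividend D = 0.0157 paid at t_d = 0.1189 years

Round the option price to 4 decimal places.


PV(D) = D * exp(-r * t_d) = 0.0157 * 0.99383627 = 0.01560323
S_0' = S_0 - PV(D) = 0.8500 - 0.01560323 = 0.83439677
d1 = (ln(S_0'/K) + (r + sigma^2/2)*T) / (sigma*sqrt(T)) = 0.51700268
d2 = d1 - sigma*sqrt(T) = 0.28365744
exp(-rT) = 0.97433509
N(-d1) = 0.30257714; N(-d2) = 0.38833646
P = K * exp(-rT) * N(-d2) - S_0' * N(-d1) = 0.7800 * 0.97433509 * 0.38833646 - 0.83439677 * 0.30257714 = 0.0427

Answer: Price = 0.0427


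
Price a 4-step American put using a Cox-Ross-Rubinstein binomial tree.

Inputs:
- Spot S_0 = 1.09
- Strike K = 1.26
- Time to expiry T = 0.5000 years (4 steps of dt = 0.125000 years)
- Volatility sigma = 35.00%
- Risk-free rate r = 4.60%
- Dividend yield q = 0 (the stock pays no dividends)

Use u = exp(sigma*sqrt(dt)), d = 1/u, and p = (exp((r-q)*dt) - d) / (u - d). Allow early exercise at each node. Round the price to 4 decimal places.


Answer: Price = V(0,0) = 0.2094

Derivation:
dt = T/N = 0.125000
u = exp(sigma*sqrt(dt)) = 1.131726; d = 1/u = 0.883606
p = (exp((r-q)*dt) - d) / (u - d) = 0.492345
Discount per step: exp(-r*dt) = 0.994266
Stock lattice S(k, i) with i counting down-moves:
  k=0: S(0,0) = 1.0900
  k=1: S(1,0) = 1.2336; S(1,1) = 0.9631
  k=2: S(2,0) = 1.3961; S(2,1) = 1.0900; S(2,2) = 0.8510
  k=3: S(3,0) = 1.5800; S(3,1) = 1.2336; S(3,2) = 0.9631; S(3,3) = 0.7520
  k=4: S(4,0) = 1.7881; S(4,1) = 1.3961; S(4,2) = 1.0900; S(4,3) = 0.8510; S(4,4) = 0.6644
Terminal payoffs V(N, i) = max(K - S_T, 0):
  V(4,0) = 0.000000; V(4,1) = 0.000000; V(4,2) = 0.170000; V(4,3) = 0.408972; V(4,4) = 0.595551
Backward induction: V(k, i) = exp(-r*dt) * [p * V(k+1, i) + (1-p) * V(k+1, i+1)]; then take max(V_cont, immediate exercise) for American.
  V(3,0) = exp(-r*dt) * [p*0.000000 + (1-p)*0.000000] = 0.000000; exercise = 0.000000; V(3,0) = max -> 0.000000
  V(3,1) = exp(-r*dt) * [p*0.000000 + (1-p)*0.170000] = 0.085807; exercise = 0.026419; V(3,1) = max -> 0.085807
  V(3,2) = exp(-r*dt) * [p*0.170000 + (1-p)*0.408972] = 0.289645; exercise = 0.296869; V(3,2) = max -> 0.296869
  V(3,3) = exp(-r*dt) * [p*0.408972 + (1-p)*0.595551] = 0.500802; exercise = 0.508026; V(3,3) = max -> 0.508026
  V(2,0) = exp(-r*dt) * [p*0.000000 + (1-p)*0.085807] = 0.043310; exercise = 0.000000; V(2,0) = max -> 0.043310
  V(2,1) = exp(-r*dt) * [p*0.085807 + (1-p)*0.296869] = 0.191847; exercise = 0.170000; V(2,1) = max -> 0.191847
  V(2,2) = exp(-r*dt) * [p*0.296869 + (1-p)*0.508026] = 0.401747; exercise = 0.408972; V(2,2) = max -> 0.408972
  V(1,0) = exp(-r*dt) * [p*0.043310 + (1-p)*0.191847] = 0.118035; exercise = 0.026419; V(1,0) = max -> 0.118035
  V(1,1) = exp(-r*dt) * [p*0.191847 + (1-p)*0.408972] = 0.300340; exercise = 0.296869; V(1,1) = max -> 0.300340
  V(0,0) = exp(-r*dt) * [p*0.118035 + (1-p)*0.300340] = 0.209376; exercise = 0.170000; V(0,0) = max -> 0.209376


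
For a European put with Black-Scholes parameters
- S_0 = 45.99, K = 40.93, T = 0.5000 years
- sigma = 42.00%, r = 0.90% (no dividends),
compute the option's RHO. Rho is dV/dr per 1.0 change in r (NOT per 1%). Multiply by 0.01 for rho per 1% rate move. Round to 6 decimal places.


Answer: Rho = -8.103683

Derivation:
d1 = 0.5561249744; d2 = 0.2591401263
phi(d1) = 0.3417841004; exp(-qT) = 1.0000000000; exp(-rT) = 0.9955101098
N(-d2) = 0.3977635628
Rho = -K*T*exp(-rT)*N(-d2) = -40.9300 * 0.5000 * 0.9955101098 * 0.3977635628 = -8.103683


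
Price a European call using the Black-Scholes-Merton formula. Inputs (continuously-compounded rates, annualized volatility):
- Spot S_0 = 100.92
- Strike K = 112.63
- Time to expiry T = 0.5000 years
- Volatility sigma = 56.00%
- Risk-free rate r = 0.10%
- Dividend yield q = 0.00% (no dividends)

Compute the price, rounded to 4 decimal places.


Answer: Price = 11.5517

Derivation:
d1 = (ln(S/K) + (r - q + 0.5*sigma^2) * T) / (sigma * sqrt(T)) = -0.07798374
d2 = d1 - sigma * sqrt(T) = -0.47396354
exp(-rT) = 0.99950012; exp(-qT) = 1.00000000
C = S_0 * exp(-qT) * N(d1) - K * exp(-rT) * N(d2)
N(d1) = 0.46892049; N(d2) = 0.31776295
C = 100.9200 * 1.00000000 * 0.46892049 - 112.6300 * 0.99950012 * 0.31776295 = 11.5517


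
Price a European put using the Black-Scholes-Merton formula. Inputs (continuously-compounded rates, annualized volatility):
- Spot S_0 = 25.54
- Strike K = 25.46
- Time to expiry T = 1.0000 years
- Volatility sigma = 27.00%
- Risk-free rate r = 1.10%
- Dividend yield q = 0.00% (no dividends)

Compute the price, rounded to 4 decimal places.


d1 = (ln(S/K) + (r - q + 0.5*sigma^2) * T) / (sigma * sqrt(T)) = 0.18736021
d2 = d1 - sigma * sqrt(T) = -0.08263979
exp(-rT) = 0.98906028; exp(-qT) = 1.00000000
P = K * exp(-rT) * N(-d2) - S_0 * exp(-qT) * N(-d1)
N(-d1) = 0.42568911; N(-d2) = 0.53293102
P = 25.4600 * 0.98906028 * 0.53293102 - 25.5400 * 1.00000000 * 0.42568911 = 2.5479

Answer: Price = 2.5479


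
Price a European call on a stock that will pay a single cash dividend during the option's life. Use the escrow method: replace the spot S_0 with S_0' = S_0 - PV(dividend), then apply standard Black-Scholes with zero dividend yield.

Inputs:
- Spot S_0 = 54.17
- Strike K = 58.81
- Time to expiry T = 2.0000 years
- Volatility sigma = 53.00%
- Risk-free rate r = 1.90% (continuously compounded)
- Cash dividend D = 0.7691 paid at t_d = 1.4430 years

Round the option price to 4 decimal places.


PV(D) = D * exp(-r * t_d) = 0.7691 * 0.97295543 = 0.74830002
S_0' = S_0 - PV(D) = 54.1700 - 0.74830002 = 53.42169998
d1 = (ln(S_0'/K) + (r + sigma^2/2)*T) / (sigma*sqrt(T)) = 0.29725851
d2 = d1 - sigma*sqrt(T) = -0.45227467
exp(-rT) = 0.96271294
N(d1) = 0.61686542; N(d2) = 0.32553556
C = S_0' * N(d1) - K * exp(-rT) * N(d2) = 53.42169998 * 0.61686542 - 58.8100 * 0.96271294 * 0.32553556 = 14.5231

Answer: Price = 14.5231


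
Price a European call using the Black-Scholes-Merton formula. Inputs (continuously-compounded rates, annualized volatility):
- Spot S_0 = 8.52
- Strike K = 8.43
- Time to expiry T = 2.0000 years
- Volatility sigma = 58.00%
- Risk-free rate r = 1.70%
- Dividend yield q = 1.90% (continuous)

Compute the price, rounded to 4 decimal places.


d1 = (ln(S/K) + (r - q + 0.5*sigma^2) * T) / (sigma * sqrt(T)) = 0.41819218
d2 = d1 - sigma * sqrt(T) = -0.40205169
exp(-rT) = 0.96657150; exp(-qT) = 0.96271294
C = S_0 * exp(-qT) * N(d1) - K * exp(-rT) * N(d2)
N(d1) = 0.66209669; N(d2) = 0.34382299
C = 8.5200 * 0.96271294 * 0.66209669 - 8.4300 * 0.96657150 * 0.34382299 = 2.6292

Answer: Price = 2.6292


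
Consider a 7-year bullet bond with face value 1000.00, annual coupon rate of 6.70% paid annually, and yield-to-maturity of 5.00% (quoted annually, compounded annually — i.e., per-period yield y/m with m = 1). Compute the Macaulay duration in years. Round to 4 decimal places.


Coupon per period c = face * coupon_rate / m = 67.000000
Periods per year m = 1; per-period yield y/m = 0.050000
Number of cashflows N = 7
Cashflows (t years, CF_t, discount factor 1/(1+y/m)^(m*t), PV):
  t = 1.0000: CF_t = 67.000000, DF = 0.952381, PV = 63.809524
  t = 2.0000: CF_t = 67.000000, DF = 0.907029, PV = 60.770975
  t = 3.0000: CF_t = 67.000000, DF = 0.863838, PV = 57.877119
  t = 4.0000: CF_t = 67.000000, DF = 0.822702, PV = 55.121066
  t = 5.0000: CF_t = 67.000000, DF = 0.783526, PV = 52.496253
  t = 6.0000: CF_t = 67.000000, DF = 0.746215, PV = 49.996432
  t = 7.0000: CF_t = 1067.000000, DF = 0.710681, PV = 758.296979
Price P = sum_t PV_t = 1098.368348
Macaulay numerator sum_t t * PV_t:
  t * PV_t at t = 1.0000: 63.809524
  t * PV_t at t = 2.0000: 121.541950
  t * PV_t at t = 3.0000: 173.631357
  t * PV_t at t = 4.0000: 220.484263
  t * PV_t at t = 5.0000: 262.481266
  t * PV_t at t = 6.0000: 299.978589
  t * PV_t at t = 7.0000: 5308.078855
Macaulay duration D = (sum_t t * PV_t) / P = 6450.005804 / 1098.368348 = 5.872352

Answer: Macaulay duration = 5.8724 years


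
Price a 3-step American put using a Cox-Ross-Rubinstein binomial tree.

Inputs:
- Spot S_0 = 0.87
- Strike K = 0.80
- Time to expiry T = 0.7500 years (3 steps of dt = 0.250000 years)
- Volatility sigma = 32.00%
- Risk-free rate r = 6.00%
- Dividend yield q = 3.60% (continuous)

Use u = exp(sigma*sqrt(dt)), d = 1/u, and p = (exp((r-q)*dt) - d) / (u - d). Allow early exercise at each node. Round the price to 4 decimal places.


dt = T/N = 0.250000
u = exp(sigma*sqrt(dt)) = 1.173511; d = 1/u = 0.852144
p = (exp((r-q)*dt) - d) / (u - d) = 0.478811
Discount per step: exp(-r*dt) = 0.985112
Stock lattice S(k, i) with i counting down-moves:
  k=0: S(0,0) = 0.8700
  k=1: S(1,0) = 1.0210; S(1,1) = 0.7414
  k=2: S(2,0) = 1.1981; S(2,1) = 0.8700; S(2,2) = 0.6317
  k=3: S(3,0) = 1.4060; S(3,1) = 1.0210; S(3,2) = 0.7414; S(3,3) = 0.5383
Terminal payoffs V(N, i) = max(K - S_T, 0):
  V(3,0) = 0.000000; V(3,1) = 0.000000; V(3,2) = 0.058635; V(3,3) = 0.261658
Backward induction: V(k, i) = exp(-r*dt) * [p * V(k+1, i) + (1-p) * V(k+1, i+1)]; then take max(V_cont, immediate exercise) for American.
  V(2,0) = exp(-r*dt) * [p*0.000000 + (1-p)*0.000000] = 0.000000; exercise = 0.000000; V(2,0) = max -> 0.000000
  V(2,1) = exp(-r*dt) * [p*0.000000 + (1-p)*0.058635] = 0.030105; exercise = 0.000000; V(2,1) = max -> 0.030105
  V(2,2) = exp(-r*dt) * [p*0.058635 + (1-p)*0.261658] = 0.162000; exercise = 0.168250; V(2,2) = max -> 0.168250
  V(1,0) = exp(-r*dt) * [p*0.000000 + (1-p)*0.030105] = 0.015457; exercise = 0.000000; V(1,0) = max -> 0.015457
  V(1,1) = exp(-r*dt) * [p*0.030105 + (1-p)*0.168250] = 0.100585; exercise = 0.058635; V(1,1) = max -> 0.100585
  V(0,0) = exp(-r*dt) * [p*0.015457 + (1-p)*0.100585] = 0.058934; exercise = 0.000000; V(0,0) = max -> 0.058934

Answer: Price = V(0,0) = 0.0589


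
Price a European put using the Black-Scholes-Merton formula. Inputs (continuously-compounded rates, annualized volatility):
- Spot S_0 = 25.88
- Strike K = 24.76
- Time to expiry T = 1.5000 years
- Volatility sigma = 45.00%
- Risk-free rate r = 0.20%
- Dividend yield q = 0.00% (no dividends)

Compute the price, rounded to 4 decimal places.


Answer: Price = 4.9120

Derivation:
d1 = (ln(S/K) + (r - q + 0.5*sigma^2) * T) / (sigma * sqrt(T)) = 0.36128345
d2 = d1 - sigma * sqrt(T) = -0.18985175
exp(-rT) = 0.99700450; exp(-qT) = 1.00000000
P = K * exp(-rT) * N(-d2) - S_0 * exp(-qT) * N(-d1)
N(-d1) = 0.35894378; N(-d2) = 0.57528735
P = 24.7600 * 0.99700450 * 0.57528735 - 25.8800 * 1.00000000 * 0.35894378 = 4.9120


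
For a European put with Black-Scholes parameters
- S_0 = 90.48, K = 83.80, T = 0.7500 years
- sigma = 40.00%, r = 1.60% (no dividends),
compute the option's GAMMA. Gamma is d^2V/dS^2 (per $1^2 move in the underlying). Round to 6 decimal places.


d1 = 0.4292478710; d2 = 0.0828377095
phi(d1) = 0.3638311471; exp(-qT) = 1.0000000000; exp(-rT) = 0.9880717129
Gamma = exp(-qT) * phi(d1) / (S * sigma * sqrt(T)) = 1.0000000000 * 0.3638311471 / (90.4800 * 0.4000 * 0.8660254038) = 0.011608

Answer: Gamma = 0.011608


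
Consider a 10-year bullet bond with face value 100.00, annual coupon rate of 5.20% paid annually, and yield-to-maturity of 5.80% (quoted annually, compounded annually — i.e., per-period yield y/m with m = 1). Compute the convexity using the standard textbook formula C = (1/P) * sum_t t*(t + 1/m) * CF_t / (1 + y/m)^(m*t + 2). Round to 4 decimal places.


Coupon per period c = face * coupon_rate / m = 5.200000
Periods per year m = 1; per-period yield y/m = 0.058000
Number of cashflows N = 10
Cashflows (t years, CF_t, discount factor 1/(1+y/m)^(m*t), PV):
  t = 1.0000: CF_t = 5.200000, DF = 0.945180, PV = 4.914934
  t = 2.0000: CF_t = 5.200000, DF = 0.893364, PV = 4.645495
  t = 3.0000: CF_t = 5.200000, DF = 0.844390, PV = 4.390827
  t = 4.0000: CF_t = 5.200000, DF = 0.798100, PV = 4.150120
  t = 5.0000: CF_t = 5.200000, DF = 0.754348, PV = 3.922609
  t = 6.0000: CF_t = 5.200000, DF = 0.712994, PV = 3.707570
  t = 7.0000: CF_t = 5.200000, DF = 0.673908, PV = 3.504319
  t = 8.0000: CF_t = 5.200000, DF = 0.636964, PV = 3.312211
  t = 9.0000: CF_t = 5.200000, DF = 0.602045, PV = 3.130634
  t = 10.0000: CF_t = 105.200000, DF = 0.569041, PV = 59.863081
Price P = sum_t PV_t = 95.541800
Convexity numerator sum_t t*(t + 1/m) * CF_t / (1+y/m)^(m*t + 2):
  t = 1.0000: term = 8.781654
  t = 2.0000: term = 24.900721
  t = 3.0000: term = 47.071306
  t = 4.0000: term = 74.151396
  t = 5.0000: term = 105.129579
  t = 6.0000: term = 139.112864
  t = 7.0000: term = 175.315519
  t = 8.0000: term = 213.048835
  t = 9.0000: term = 251.711761
  t = 10.0000: term = 5882.750272
Convexity = (1/P) * sum = 6921.973908 / 95.541800 = 72.449691

Answer: Convexity = 72.4497


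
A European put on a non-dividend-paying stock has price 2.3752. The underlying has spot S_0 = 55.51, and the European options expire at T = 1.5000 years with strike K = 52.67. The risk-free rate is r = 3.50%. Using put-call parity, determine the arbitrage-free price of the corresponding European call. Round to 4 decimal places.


Answer: Call price = 7.9090

Derivation:
Put-call parity: C - P = S_0 * exp(-qT) - K * exp(-rT).
S_0 * exp(-qT) = 55.5100 * 1.00000000 = 55.51000000
K * exp(-rT) = 52.6700 * 0.94885432 = 49.97615709
C = P + S*exp(-qT) - K*exp(-rT)
C = 2.3752 + 55.51000000 - 49.97615709 = 7.9090


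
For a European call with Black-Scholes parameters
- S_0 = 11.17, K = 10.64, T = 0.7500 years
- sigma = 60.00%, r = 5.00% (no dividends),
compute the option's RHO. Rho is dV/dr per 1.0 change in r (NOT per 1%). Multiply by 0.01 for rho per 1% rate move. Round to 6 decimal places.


Answer: Rho = 3.555065

Derivation:
d1 = 0.4255285665; d2 = -0.0940866758
phi(d1) = 0.3644099482; exp(-qT) = 1.0000000000; exp(-rT) = 0.9631944177
N(d2) = 0.4625201523
Rho = K*T*exp(-rT)*N(d2) = 10.6400 * 0.7500 * 0.9631944177 * 0.4625201523 = 3.555065


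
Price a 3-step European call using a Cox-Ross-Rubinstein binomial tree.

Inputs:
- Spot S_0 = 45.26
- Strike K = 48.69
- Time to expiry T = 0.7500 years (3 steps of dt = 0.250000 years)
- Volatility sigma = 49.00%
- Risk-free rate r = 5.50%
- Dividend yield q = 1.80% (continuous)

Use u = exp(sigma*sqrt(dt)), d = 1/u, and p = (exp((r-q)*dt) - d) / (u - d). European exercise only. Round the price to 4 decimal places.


dt = T/N = 0.250000
u = exp(sigma*sqrt(dt)) = 1.277621; d = 1/u = 0.782705
p = (exp((r-q)*dt) - d) / (u - d) = 0.457831
Discount per step: exp(-r*dt) = 0.986344
Stock lattice S(k, i) with i counting down-moves:
  k=0: S(0,0) = 45.2600
  k=1: S(1,0) = 57.8251; S(1,1) = 35.4252
  k=2: S(2,0) = 73.8786; S(2,1) = 45.2600; S(2,2) = 27.7275
  k=3: S(3,0) = 94.3889; S(3,1) = 57.8251; S(3,2) = 35.4252; S(3,3) = 21.7024
Terminal payoffs V(N, i) = max(S_T - K, 0):
  V(3,0) = 45.698915; V(3,1) = 9.135141; V(3,2) = 0.000000; V(3,3) = 0.000000
Backward induction: V(k, i) = exp(-r*dt) * [p * V(k+1, i) + (1-p) * V(k+1, i+1)].
  V(2,0) = exp(-r*dt) * [p*45.698915 + (1-p)*9.135141] = 25.521831
  V(2,1) = exp(-r*dt) * [p*9.135141 + (1-p)*0.000000] = 4.125239
  V(2,2) = exp(-r*dt) * [p*0.000000 + (1-p)*0.000000] = 0.000000
  V(1,0) = exp(-r*dt) * [p*25.521831 + (1-p)*4.125239] = 13.731161
  V(1,1) = exp(-r*dt) * [p*4.125239 + (1-p)*0.000000] = 1.862872
  V(0,0) = exp(-r*dt) * [p*13.731161 + (1-p)*1.862872] = 7.196905

Answer: Price = V(0,0) = 7.1969


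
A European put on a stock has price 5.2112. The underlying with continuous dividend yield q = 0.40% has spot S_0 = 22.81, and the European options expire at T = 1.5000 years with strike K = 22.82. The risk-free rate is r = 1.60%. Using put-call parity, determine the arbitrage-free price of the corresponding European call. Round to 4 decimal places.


Put-call parity: C - P = S_0 * exp(-qT) - K * exp(-rT).
S_0 * exp(-qT) = 22.8100 * 0.99401796 = 22.67354976
K * exp(-rT) = 22.8200 * 0.97628571 = 22.27883990
C = P + S*exp(-qT) - K*exp(-rT)
C = 5.2112 + 22.67354976 - 22.27883990 = 5.6059

Answer: Call price = 5.6059
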